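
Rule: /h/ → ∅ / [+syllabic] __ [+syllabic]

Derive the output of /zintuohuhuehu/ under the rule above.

/h/ occurs between vowels /o/ and /u/, so it deletes.
/h/ occurs between vowels /u/ and /u/, so it deletes.
/h/ occurs between vowels /e/ and /u/, so it deletes.
Surface form: [zintuouueu].

zintuouueu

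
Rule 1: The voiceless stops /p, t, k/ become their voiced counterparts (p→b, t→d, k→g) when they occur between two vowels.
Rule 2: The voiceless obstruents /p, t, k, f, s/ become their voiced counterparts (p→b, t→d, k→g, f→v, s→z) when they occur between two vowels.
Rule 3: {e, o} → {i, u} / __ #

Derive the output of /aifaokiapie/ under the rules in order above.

aivaogiabii

Rule 1 (intervocalic voicing): /k/ is a voiceless stop between vowels /o/ and /i/, so it voices to [g]. /p/ is a voiceless stop between vowels /a/ and /i/, so it voices to [b]. /aifaokiapie/ → aifaogiabie.
Rule 2 (intervocalic voicing): /f/ is a voiceless obstruent between vowels /i/ and /a/, so it voices to [v]. /aifaogiabie/ → aivaogiabie.
Rule 3 (final vowel raising): /e/ is a mid vowel in word-final position, so it raises to [i]. /aivaogiabie/ → aivaogiabii.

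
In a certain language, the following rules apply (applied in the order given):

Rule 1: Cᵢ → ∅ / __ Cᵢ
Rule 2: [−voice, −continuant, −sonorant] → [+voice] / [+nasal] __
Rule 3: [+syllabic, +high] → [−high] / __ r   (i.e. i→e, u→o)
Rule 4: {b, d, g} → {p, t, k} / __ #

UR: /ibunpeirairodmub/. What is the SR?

Rule 1 (degemination): no segment meets the environment; /ibunpeirairodmub/ is unchanged.
Rule 2 (post-nasal voicing): /p/ is a voiceless stop immediately after the nasal /n/, so it voices to [b]. /ibunpeirairodmub/ → ibunbeirairodmub.
Rule 3 (pre-rhotic lowering): /i/ is a high vowel immediately before /r/, so it lowers to [e]. /i/ is a high vowel immediately before /r/, so it lowers to [e]. /ibunbeirairodmub/ → ibunbeeraerodmub.
Rule 4 (final devoicing): /b/ is a voiced stop in word-final position, so it devoices to [p]. /ibunbeeraerodmub/ → ibunbeeraerodmup.

ibunbeeraerodmup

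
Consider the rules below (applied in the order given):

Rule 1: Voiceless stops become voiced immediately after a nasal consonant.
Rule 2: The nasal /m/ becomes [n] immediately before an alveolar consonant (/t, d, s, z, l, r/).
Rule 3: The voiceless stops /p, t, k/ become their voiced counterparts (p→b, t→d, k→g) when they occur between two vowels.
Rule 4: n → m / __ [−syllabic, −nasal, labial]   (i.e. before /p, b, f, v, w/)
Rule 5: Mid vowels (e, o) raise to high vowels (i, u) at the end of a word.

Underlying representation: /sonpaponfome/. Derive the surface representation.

sombabomfomi

Rule 1 (post-nasal voicing): /p/ is a voiceless stop immediately after the nasal /n/, so it voices to [b]. /sonpaponfome/ → sonbaponfome.
Rule 2 (nasal place assimilation): no segment meets the environment; /sonbaponfome/ is unchanged.
Rule 3 (intervocalic voicing): /p/ is a voiceless stop between vowels /a/ and /o/, so it voices to [b]. /sonbaponfome/ → sonbabonfome.
Rule 4 (nasal place assimilation): /n/ precedes the labial consonant /b/, so it assimilates in place to [m]. /n/ precedes the labial consonant /f/, so it assimilates in place to [m]. /sonbabonfome/ → sombabomfome.
Rule 5 (final vowel raising): /e/ is a mid vowel in word-final position, so it raises to [i]. /sombabomfome/ → sombabomfomi.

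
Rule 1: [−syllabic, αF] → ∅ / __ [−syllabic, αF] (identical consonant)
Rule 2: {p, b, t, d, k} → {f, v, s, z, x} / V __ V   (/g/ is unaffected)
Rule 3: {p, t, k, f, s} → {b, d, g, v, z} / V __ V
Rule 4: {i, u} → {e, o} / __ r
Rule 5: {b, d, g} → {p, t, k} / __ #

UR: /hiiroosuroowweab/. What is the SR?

hieroozorooweap

Rule 1 (degemination): /ww/ is a geminate; the first /w/ deletes. /hiiroosuroowweab/ → hiiroosurooweab.
Rule 2 (intervocalic spirantization): no segment meets the environment; /hiiroosurooweab/ is unchanged.
Rule 3 (intervocalic voicing): /s/ is a voiceless obstruent between vowels /o/ and /u/, so it voices to [z]. /hiiroosurooweab/ → hiiroozurooweab.
Rule 4 (pre-rhotic lowering): /i/ is a high vowel immediately before /r/, so it lowers to [e]. /u/ is a high vowel immediately before /r/, so it lowers to [o]. /hiiroozurooweab/ → hieroozorooweab.
Rule 5 (final devoicing): /b/ is a voiced stop in word-final position, so it devoices to [p]. /hieroozorooweab/ → hieroozorooweap.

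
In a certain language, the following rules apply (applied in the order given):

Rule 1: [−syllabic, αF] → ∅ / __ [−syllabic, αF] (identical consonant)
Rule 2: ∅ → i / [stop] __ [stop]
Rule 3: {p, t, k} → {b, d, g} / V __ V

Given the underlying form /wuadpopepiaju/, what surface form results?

wuadibobebiaju

Rule 1 (degemination): no segment meets the environment; /wuadpopepiaju/ is unchanged.
Rule 2 (stop-cluster i-epenthesis): /d/ and /p/ form a stop–stop cluster, so [i] is inserted between them. /wuadpopepiaju/ → wuadipopepiaju.
Rule 3 (intervocalic voicing): /p/ is a voiceless stop between vowels /i/ and /o/, so it voices to [b]. /p/ is a voiceless stop between vowels /o/ and /e/, so it voices to [b]. /p/ is a voiceless stop between vowels /e/ and /i/, so it voices to [b]. /wuadipopepiaju/ → wuadibobebiaju.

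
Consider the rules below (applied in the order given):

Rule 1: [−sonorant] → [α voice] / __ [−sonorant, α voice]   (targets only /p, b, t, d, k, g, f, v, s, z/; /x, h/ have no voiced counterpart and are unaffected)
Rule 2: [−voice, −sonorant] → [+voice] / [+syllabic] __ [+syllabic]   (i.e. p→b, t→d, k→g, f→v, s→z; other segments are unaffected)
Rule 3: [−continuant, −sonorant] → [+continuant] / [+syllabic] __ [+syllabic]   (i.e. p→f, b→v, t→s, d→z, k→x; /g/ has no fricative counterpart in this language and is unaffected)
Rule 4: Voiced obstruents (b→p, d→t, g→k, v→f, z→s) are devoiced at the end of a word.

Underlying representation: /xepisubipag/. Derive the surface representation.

xevizuvivak

Rule 1 (regressive voicing assimilation): no segment meets the environment; /xepisubipag/ is unchanged.
Rule 2 (intervocalic voicing): /p/ is a voiceless obstruent between vowels /e/ and /i/, so it voices to [b]. /s/ is a voiceless obstruent between vowels /i/ and /u/, so it voices to [z]. /p/ is a voiceless obstruent between vowels /i/ and /a/, so it voices to [b]. /xepisubipag/ → xebizubibag.
Rule 3 (intervocalic spirantization): /b/ is a stop between vowels /e/ and /i/, so it spirantizes to the fricative [v]. /b/ is a stop between vowels /u/ and /i/, so it spirantizes to the fricative [v]. /b/ is a stop between vowels /i/ and /a/, so it spirantizes to the fricative [v]. /xebizubibag/ → xevizuvivag.
Rule 4 (final devoicing): /g/ is a voiced obstruent in word-final position, so it devoices to [k]. /xevizuvivag/ → xevizuvivak.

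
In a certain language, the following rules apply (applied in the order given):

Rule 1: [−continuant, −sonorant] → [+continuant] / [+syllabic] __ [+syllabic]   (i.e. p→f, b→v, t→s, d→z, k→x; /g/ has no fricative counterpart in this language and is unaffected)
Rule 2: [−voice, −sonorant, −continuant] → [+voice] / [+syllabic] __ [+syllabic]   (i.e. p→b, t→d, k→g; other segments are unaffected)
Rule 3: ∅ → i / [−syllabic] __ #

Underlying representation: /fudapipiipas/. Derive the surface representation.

Rule 1 (intervocalic spirantization): /d/ is a stop between vowels /u/ and /a/, so it spirantizes to the fricative [z]. /p/ is a stop between vowels /a/ and /i/, so it spirantizes to the fricative [f]. /p/ is a stop between vowels /i/ and /i/, so it spirantizes to the fricative [f]. /p/ is a stop between vowels /i/ and /a/, so it spirantizes to the fricative [f]. /fudapipiipas/ → fuzafifiifas.
Rule 2 (intervocalic voicing): no segment meets the environment; /fuzafifiifas/ is unchanged.
Rule 3 (final i-epenthesis): the form ends in the consonant /s/, so [i] is inserted word-finally. /fuzafifiifas/ → fuzafifiifasi.

fuzafifiifasi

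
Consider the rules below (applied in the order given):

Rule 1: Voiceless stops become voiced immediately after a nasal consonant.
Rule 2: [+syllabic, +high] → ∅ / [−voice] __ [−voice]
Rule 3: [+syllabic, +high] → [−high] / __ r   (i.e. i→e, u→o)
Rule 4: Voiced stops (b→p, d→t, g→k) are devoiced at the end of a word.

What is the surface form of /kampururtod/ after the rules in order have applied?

Rule 1 (post-nasal voicing): /p/ is a voiceless stop immediately after the nasal /m/, so it voices to [b]. /kampururtod/ → kambururtod.
Rule 2 (high vowel syncope): no segment meets the environment; /kambururtod/ is unchanged.
Rule 3 (pre-rhotic lowering): /u/ is a high vowel immediately before /r/, so it lowers to [o]. /u/ is a high vowel immediately before /r/, so it lowers to [o]. /kambururtod/ → kamborortod.
Rule 4 (final devoicing): /d/ is a voiced stop in word-final position, so it devoices to [t]. /kamborortod/ → kamborortot.

kamborortot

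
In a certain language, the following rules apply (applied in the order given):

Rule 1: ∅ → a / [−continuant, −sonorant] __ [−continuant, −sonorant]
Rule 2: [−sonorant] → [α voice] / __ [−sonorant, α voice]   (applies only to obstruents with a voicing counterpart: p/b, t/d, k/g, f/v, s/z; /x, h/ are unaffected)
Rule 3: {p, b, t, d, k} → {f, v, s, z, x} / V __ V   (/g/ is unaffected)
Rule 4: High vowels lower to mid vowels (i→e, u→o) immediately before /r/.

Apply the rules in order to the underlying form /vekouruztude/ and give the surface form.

vexoorustuze

Rule 1 (stop-cluster a-epenthesis): no segment meets the environment; /vekouruztude/ is unchanged.
Rule 2 (regressive voicing assimilation): /z/ precedes the voiceless obstruent /t/, so it devoices to [s] by assimilation. /vekouruztude/ → vekourustude.
Rule 3 (intervocalic spirantization): /k/ is a stop between vowels /e/ and /o/, so it spirantizes to the fricative [x]. /d/ is a stop between vowels /u/ and /e/, so it spirantizes to the fricative [z]. /vekourustude/ → vexourustuze.
Rule 4 (pre-rhotic lowering): /u/ is a high vowel immediately before /r/, so it lowers to [o]. /vexourustuze/ → vexoorustuze.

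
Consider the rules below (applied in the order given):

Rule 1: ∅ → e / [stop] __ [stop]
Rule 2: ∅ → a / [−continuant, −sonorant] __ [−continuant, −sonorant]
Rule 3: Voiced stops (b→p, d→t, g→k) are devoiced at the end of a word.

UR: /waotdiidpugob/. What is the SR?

waotediidepugop

Rule 1 (stop-cluster e-epenthesis): /t/ and /d/ form a stop–stop cluster, so [e] is inserted between them. /d/ and /p/ form a stop–stop cluster, so [e] is inserted between them. /waotdiidpugob/ → waotediidepugob.
Rule 2 (stop-cluster a-epenthesis): no segment meets the environment; /waotediidepugob/ is unchanged.
Rule 3 (final devoicing): /b/ is a voiced stop in word-final position, so it devoices to [p]. /waotediidepugob/ → waotediidepugop.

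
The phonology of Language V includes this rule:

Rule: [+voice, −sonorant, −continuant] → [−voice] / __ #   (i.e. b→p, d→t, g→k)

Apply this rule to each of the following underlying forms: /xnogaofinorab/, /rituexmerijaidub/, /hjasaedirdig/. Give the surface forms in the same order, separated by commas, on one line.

xnogaofinorap, rituexmerijaidup, hjasaedirdik

/xnogaofinorab/: /b/ is a voiced stop in word-final position, so it devoices to [p]. → [xnogaofinorap].
/rituexmerijaidub/: /b/ is a voiced stop in word-final position, so it devoices to [p]. → [rituexmerijaidup].
/hjasaedirdig/: /g/ is a voiced stop in word-final position, so it devoices to [k]. → [hjasaedirdik].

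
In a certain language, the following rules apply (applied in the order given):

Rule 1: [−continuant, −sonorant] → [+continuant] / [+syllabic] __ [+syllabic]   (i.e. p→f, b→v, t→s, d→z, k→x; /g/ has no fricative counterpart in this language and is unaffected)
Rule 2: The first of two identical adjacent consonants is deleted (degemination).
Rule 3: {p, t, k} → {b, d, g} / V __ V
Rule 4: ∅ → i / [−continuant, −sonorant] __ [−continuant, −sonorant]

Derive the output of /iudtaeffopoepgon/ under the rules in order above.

iuditaefofoepigon

Rule 1 (intervocalic spirantization): /p/ is a stop between vowels /o/ and /o/, so it spirantizes to the fricative [f]. /iudtaeffopoepgon/ → iudtaeffofoepgon.
Rule 2 (degemination): /ff/ is a geminate; the first /f/ deletes. /iudtaeffofoepgon/ → iudtaefofoepgon.
Rule 3 (intervocalic voicing): no segment meets the environment; /iudtaefofoepgon/ is unchanged.
Rule 4 (stop-cluster i-epenthesis): /d/ and /t/ form a stop–stop cluster, so [i] is inserted between them. /p/ and /g/ form a stop–stop cluster, so [i] is inserted between them. /iudtaefofoepgon/ → iuditaefofoepigon.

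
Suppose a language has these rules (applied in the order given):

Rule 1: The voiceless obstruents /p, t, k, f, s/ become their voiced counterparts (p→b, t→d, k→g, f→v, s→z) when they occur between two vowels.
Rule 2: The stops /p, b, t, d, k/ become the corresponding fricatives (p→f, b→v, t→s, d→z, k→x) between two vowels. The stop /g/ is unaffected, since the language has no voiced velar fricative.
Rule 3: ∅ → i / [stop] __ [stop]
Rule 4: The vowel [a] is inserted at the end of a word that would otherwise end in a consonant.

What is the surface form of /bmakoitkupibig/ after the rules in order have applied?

bmagoitikuviviga

Rule 1 (intervocalic voicing): /k/ is a voiceless obstruent between vowels /a/ and /o/, so it voices to [g]. /p/ is a voiceless obstruent between vowels /u/ and /i/, so it voices to [b]. /bmakoitkupibig/ → bmagoitkubibig.
Rule 2 (intervocalic spirantization): /b/ is a stop between vowels /u/ and /i/, so it spirantizes to the fricative [v]. /b/ is a stop between vowels /i/ and /i/, so it spirantizes to the fricative [v]. /bmagoitkubibig/ → bmagoitkuvivig.
Rule 3 (stop-cluster i-epenthesis): /t/ and /k/ form a stop–stop cluster, so [i] is inserted between them. /bmagoitkuvivig/ → bmagoitikuvivig.
Rule 4 (final a-epenthesis): the form ends in the consonant /g/, so [a] is inserted word-finally. /bmagoitikuvivig/ → bmagoitikuviviga.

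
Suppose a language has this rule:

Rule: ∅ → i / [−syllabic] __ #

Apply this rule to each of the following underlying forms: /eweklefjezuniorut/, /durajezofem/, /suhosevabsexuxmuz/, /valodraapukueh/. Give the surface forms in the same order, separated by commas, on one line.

eweklefjezunioruti, durajezofemi, suhosevabsexuxmuzi, valodraapukuehi

/eweklefjezuniorut/: the form ends in the consonant /t/, so [i] is inserted word-finally. → [eweklefjezunioruti].
/durajezofem/: the form ends in the consonant /m/, so [i] is inserted word-finally. → [durajezofemi].
/suhosevabsexuxmuz/: the form ends in the consonant /z/, so [i] is inserted word-finally. → [suhosevabsexuxmuzi].
/valodraapukueh/: the form ends in the consonant /h/, so [i] is inserted word-finally. → [valodraapukuehi].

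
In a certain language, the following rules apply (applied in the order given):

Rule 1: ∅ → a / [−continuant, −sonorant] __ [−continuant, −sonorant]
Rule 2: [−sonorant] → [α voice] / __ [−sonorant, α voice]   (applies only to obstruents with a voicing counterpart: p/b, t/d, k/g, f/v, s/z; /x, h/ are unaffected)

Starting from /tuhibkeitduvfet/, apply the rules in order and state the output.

tuhibakeitaduffet

Rule 1 (stop-cluster a-epenthesis): /b/ and /k/ form a stop–stop cluster, so [a] is inserted between them. /t/ and /d/ form a stop–stop cluster, so [a] is inserted between them. /tuhibkeitduvfet/ → tuhibakeitaduvfet.
Rule 2 (regressive voicing assimilation): /v/ precedes the voiceless obstruent /f/, so it devoices to [f] by assimilation. /tuhibakeitaduvfet/ → tuhibakeitaduffet.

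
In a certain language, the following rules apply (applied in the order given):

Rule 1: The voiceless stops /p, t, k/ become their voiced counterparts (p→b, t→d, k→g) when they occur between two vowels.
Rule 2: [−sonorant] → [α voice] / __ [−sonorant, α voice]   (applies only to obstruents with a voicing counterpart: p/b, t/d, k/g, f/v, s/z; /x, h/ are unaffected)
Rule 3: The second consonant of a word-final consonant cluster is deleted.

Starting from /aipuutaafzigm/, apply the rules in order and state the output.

Rule 1 (intervocalic voicing): /p/ is a voiceless stop between vowels /i/ and /u/, so it voices to [b]. /t/ is a voiceless stop between vowels /u/ and /a/, so it voices to [d]. /aipuutaafzigm/ → aibuudaafzigm.
Rule 2 (regressive voicing assimilation): /f/ precedes the voiced obstruent /z/, so it voices to [v] by assimilation. /aibuudaafzigm/ → aibuudaavzigm.
Rule 3 (final cluster simplification): /m/ is the second consonant of a word-final cluster /gm/, so it deletes. /aibuudaavzigm/ → aibuudaavzig.

aibuudaavzig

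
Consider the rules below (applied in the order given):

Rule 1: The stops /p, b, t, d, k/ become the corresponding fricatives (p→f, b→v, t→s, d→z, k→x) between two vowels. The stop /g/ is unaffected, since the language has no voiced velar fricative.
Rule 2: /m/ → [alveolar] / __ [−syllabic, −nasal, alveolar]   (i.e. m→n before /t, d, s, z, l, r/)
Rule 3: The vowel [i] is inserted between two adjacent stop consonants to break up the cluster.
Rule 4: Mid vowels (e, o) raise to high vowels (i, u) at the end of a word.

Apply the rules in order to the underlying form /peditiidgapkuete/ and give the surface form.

Rule 1 (intervocalic spirantization): /d/ is a stop between vowels /e/ and /i/, so it spirantizes to the fricative [z]. /t/ is a stop between vowels /i/ and /i/, so it spirantizes to the fricative [s]. /t/ is a stop between vowels /e/ and /e/, so it spirantizes to the fricative [s]. /peditiidgapkuete/ → pezisiidgapkuese.
Rule 2 (nasal place assimilation): no segment meets the environment; /pezisiidgapkuese/ is unchanged.
Rule 3 (stop-cluster i-epenthesis): /d/ and /g/ form a stop–stop cluster, so [i] is inserted between them. /p/ and /k/ form a stop–stop cluster, so [i] is inserted between them. /pezisiidgapkuese/ → pezisiidigapikuese.
Rule 4 (final vowel raising): /e/ is a mid vowel in word-final position, so it raises to [i]. /pezisiidigapikuese/ → pezisiidigapikuesi.

pezisiidigapikuesi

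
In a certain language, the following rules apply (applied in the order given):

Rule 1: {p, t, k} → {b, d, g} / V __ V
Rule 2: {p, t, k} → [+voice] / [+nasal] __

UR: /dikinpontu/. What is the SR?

diginbondu

Rule 1 (intervocalic voicing): /k/ is a voiceless stop between vowels /i/ and /i/, so it voices to [g]. /dikinpontu/ → diginpontu.
Rule 2 (post-nasal voicing): /p/ is a voiceless stop immediately after the nasal /n/, so it voices to [b]. /t/ is a voiceless stop immediately after the nasal /n/, so it voices to [d]. /diginpontu/ → diginbondu.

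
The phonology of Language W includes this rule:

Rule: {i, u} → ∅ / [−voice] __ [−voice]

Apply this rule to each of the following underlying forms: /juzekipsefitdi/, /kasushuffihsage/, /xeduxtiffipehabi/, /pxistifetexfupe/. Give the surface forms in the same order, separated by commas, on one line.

juzekpseftdi, kasshffhsage, xeduxtffpehabi, pxstfetexfpe

/juzekipsefitdi/: /i/ is a high vowel flanked by voiceless consonants /k/ and /p/, so it deletes. /i/ is a high vowel flanked by voiceless consonants /f/ and /t/, so it deletes. → [juzekpseftdi].
/kasushuffihsage/: /u/ is a high vowel flanked by voiceless consonants /s/ and /s/, so it deletes. /u/ is a high vowel flanked by voiceless consonants /h/ and /f/, so it deletes. /i/ is a high vowel flanked by voiceless consonants /f/ and /h/, so it deletes. → [kasshffhsage].
/xeduxtiffipehabi/: /i/ is a high vowel flanked by voiceless consonants /t/ and /f/, so it deletes. /i/ is a high vowel flanked by voiceless consonants /f/ and /p/, so it deletes. → [xeduxtffpehabi].
/pxistifetexfupe/: /i/ is a high vowel flanked by voiceless consonants /x/ and /s/, so it deletes. /i/ is a high vowel flanked by voiceless consonants /t/ and /f/, so it deletes. /u/ is a high vowel flanked by voiceless consonants /f/ and /p/, so it deletes. → [pxstfetexfpe].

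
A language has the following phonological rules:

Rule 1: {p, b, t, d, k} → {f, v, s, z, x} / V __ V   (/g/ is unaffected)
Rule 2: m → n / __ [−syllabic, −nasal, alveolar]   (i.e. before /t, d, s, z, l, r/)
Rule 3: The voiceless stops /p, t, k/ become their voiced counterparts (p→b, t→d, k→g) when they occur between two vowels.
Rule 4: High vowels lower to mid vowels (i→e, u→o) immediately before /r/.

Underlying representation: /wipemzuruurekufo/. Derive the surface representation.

Rule 1 (intervocalic spirantization): /p/ is a stop between vowels /i/ and /e/, so it spirantizes to the fricative [f]. /k/ is a stop between vowels /e/ and /u/, so it spirantizes to the fricative [x]. /wipemzuruurekufo/ → wifemzuruurexufo.
Rule 2 (nasal place assimilation): /m/ precedes the alveolar consonant /z/, so it assimilates in place to [n]. /wifemzuruurexufo/ → wifenzuruurexufo.
Rule 3 (intervocalic voicing): no segment meets the environment; /wifenzuruurexufo/ is unchanged.
Rule 4 (pre-rhotic lowering): /u/ is a high vowel immediately before /r/, so it lowers to [o]. /u/ is a high vowel immediately before /r/, so it lowers to [o]. /wifenzuruurexufo/ → wifenzoruorexufo.

wifenzoruorexufo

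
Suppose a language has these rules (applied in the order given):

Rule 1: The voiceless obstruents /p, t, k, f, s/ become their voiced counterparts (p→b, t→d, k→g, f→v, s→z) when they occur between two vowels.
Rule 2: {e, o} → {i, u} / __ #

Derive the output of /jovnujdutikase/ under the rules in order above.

Rule 1 (intervocalic voicing): /t/ is a voiceless obstruent between vowels /u/ and /i/, so it voices to [d]. /k/ is a voiceless obstruent between vowels /i/ and /a/, so it voices to [g]. /s/ is a voiceless obstruent between vowels /a/ and /e/, so it voices to [z]. /jovnujdutikase/ → jovnujdudigaze.
Rule 2 (final vowel raising): /e/ is a mid vowel in word-final position, so it raises to [i]. /jovnujdudigaze/ → jovnujdudigazi.

jovnujdudigazi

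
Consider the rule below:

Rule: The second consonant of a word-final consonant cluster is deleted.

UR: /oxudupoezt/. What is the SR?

oxudupoez

/t/ is the second consonant of a word-final cluster /zt/, so it deletes.
Surface form: [oxudupoez].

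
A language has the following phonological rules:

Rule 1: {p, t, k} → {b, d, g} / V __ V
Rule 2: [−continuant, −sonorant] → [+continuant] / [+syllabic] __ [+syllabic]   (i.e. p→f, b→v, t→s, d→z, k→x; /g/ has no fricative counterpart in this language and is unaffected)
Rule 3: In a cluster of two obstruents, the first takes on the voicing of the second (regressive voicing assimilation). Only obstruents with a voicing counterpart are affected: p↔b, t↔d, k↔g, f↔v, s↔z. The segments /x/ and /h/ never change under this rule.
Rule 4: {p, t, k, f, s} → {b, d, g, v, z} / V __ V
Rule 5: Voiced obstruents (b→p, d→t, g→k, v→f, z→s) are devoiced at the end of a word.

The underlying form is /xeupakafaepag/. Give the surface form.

xeuvagavaevak

Rule 1 (intervocalic voicing): /p/ is a voiceless stop between vowels /u/ and /a/, so it voices to [b]. /k/ is a voiceless stop between vowels /a/ and /a/, so it voices to [g]. /p/ is a voiceless stop between vowels /e/ and /a/, so it voices to [b]. /xeupakafaepag/ → xeubagafaebag.
Rule 2 (intervocalic spirantization): /b/ is a stop between vowels /u/ and /a/, so it spirantizes to the fricative [v]. /b/ is a stop between vowels /e/ and /a/, so it spirantizes to the fricative [v]. /xeubagafaebag/ → xeuvagafaevag.
Rule 3 (regressive voicing assimilation): no segment meets the environment; /xeuvagafaevag/ is unchanged.
Rule 4 (intervocalic voicing): /f/ is a voiceless obstruent between vowels /a/ and /a/, so it voices to [v]. /xeuvagafaevag/ → xeuvagavaevag.
Rule 5 (final devoicing): /g/ is a voiced obstruent in word-final position, so it devoices to [k]. /xeuvagavaevag/ → xeuvagavaevak.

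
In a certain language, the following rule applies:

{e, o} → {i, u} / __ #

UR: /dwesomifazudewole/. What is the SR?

/e/ is a mid vowel in word-final position, so it raises to [i].
The other instances of /e/, /o/ do not occur in the required environment and remain unchanged.
Surface form: [dwesomifazudewoli].

dwesomifazudewoli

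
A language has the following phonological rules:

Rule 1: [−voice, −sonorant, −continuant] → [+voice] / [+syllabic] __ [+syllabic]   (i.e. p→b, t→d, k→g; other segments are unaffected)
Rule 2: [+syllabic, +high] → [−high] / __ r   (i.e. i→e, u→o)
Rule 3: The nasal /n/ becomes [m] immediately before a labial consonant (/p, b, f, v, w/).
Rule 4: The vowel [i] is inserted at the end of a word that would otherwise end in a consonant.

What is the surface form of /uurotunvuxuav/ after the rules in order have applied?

uorodumvuxuavi

Rule 1 (intervocalic voicing): /t/ is a voiceless stop between vowels /o/ and /u/, so it voices to [d]. /uurotunvuxuav/ → uurodunvuxuav.
Rule 2 (pre-rhotic lowering): /u/ is a high vowel immediately before /r/, so it lowers to [o]. /uurodunvuxuav/ → uorodunvuxuav.
Rule 3 (nasal place assimilation): /n/ precedes the labial consonant /v/, so it assimilates in place to [m]. /uorodunvuxuav/ → uorodumvuxuav.
Rule 4 (final i-epenthesis): the form ends in the consonant /v/, so [i] is inserted word-finally. /uorodumvuxuav/ → uorodumvuxuavi.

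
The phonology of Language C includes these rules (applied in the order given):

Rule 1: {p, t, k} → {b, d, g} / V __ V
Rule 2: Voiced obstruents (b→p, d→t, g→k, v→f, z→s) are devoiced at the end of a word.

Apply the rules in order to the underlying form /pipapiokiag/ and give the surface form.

pibabiogiak

Rule 1 (intervocalic voicing): /p/ is a voiceless stop between vowels /i/ and /a/, so it voices to [b]. /p/ is a voiceless stop between vowels /a/ and /i/, so it voices to [b]. /k/ is a voiceless stop between vowels /o/ and /i/, so it voices to [g]. /pipapiokiag/ → pibabiogiag.
Rule 2 (final devoicing): /g/ is a voiced obstruent in word-final position, so it devoices to [k]. /pibabiogiag/ → pibabiogiak.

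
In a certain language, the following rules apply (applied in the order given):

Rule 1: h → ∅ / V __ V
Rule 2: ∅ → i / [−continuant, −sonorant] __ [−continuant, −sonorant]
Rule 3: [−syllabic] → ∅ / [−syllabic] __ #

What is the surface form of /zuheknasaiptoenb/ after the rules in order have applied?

Rule 1 (intervocalic h-deletion): /h/ occurs between vowels /u/ and /e/, so it deletes. /zuheknasaiptoenb/ → zueknasaiptoenb.
Rule 2 (stop-cluster i-epenthesis): /p/ and /t/ form a stop–stop cluster, so [i] is inserted between them. /zueknasaiptoenb/ → zueknasaipitoenb.
Rule 3 (final cluster simplification): /b/ is the second consonant of a word-final cluster /nb/, so it deletes. /zueknasaipitoenb/ → zueknasaipitoen.

zueknasaipitoen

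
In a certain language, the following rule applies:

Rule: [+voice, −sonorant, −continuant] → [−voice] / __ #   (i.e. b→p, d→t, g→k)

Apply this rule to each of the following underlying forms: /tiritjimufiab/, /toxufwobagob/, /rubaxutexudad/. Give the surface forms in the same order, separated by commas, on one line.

tiritjimufiap, toxufwobagop, rubaxutexudat

/tiritjimufiab/: /b/ is a voiced stop in word-final position, so it devoices to [p]. → [tiritjimufiap].
/toxufwobagob/: /b/ is a voiced stop in word-final position, so it devoices to [p]. → [toxufwobagop].
/rubaxutexudad/: /d/ is a voiced stop in word-final position, so it devoices to [t]. → [rubaxutexudat].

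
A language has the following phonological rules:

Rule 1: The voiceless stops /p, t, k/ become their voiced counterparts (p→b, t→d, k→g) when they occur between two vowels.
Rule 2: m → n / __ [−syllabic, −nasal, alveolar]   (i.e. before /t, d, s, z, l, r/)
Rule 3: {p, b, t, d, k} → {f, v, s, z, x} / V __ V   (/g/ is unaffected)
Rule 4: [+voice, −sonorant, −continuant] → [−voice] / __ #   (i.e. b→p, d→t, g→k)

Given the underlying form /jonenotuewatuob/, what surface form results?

jonenozuewazuop

Rule 1 (intervocalic voicing): /t/ is a voiceless stop between vowels /o/ and /u/, so it voices to [d]. /t/ is a voiceless stop between vowels /a/ and /u/, so it voices to [d]. /jonenotuewatuob/ → jonenoduewaduob.
Rule 2 (nasal place assimilation): no segment meets the environment; /jonenoduewaduob/ is unchanged.
Rule 3 (intervocalic spirantization): /d/ is a stop between vowels /o/ and /u/, so it spirantizes to the fricative [z]. /d/ is a stop between vowels /a/ and /u/, so it spirantizes to the fricative [z]. /jonenoduewaduob/ → jonenozuewazuob.
Rule 4 (final devoicing): /b/ is a voiced stop in word-final position, so it devoices to [p]. /jonenozuewazuob/ → jonenozuewazuop.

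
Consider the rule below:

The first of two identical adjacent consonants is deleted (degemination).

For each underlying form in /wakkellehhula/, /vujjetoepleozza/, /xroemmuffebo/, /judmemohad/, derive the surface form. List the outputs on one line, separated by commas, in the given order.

/wakkellehhula/: /kk/ is a geminate; the first /k/ deletes. /ll/ is a geminate; the first /l/ deletes. /hh/ is a geminate; the first /h/ deletes. → [wakelehula].
/vujjetoepleozza/: /jj/ is a geminate; the first /j/ deletes. /zz/ is a geminate; the first /z/ deletes. → [vujetoepleoza].
/xroemmuffebo/: /mm/ is a geminate; the first /m/ deletes. /ff/ is a geminate; the first /f/ deletes. → [xroemufebo].
/judmemohad/: the rule's environment is not met; surfaces unchanged as [judmemohad].

wakelehula, vujetoepleoza, xroemufebo, judmemohad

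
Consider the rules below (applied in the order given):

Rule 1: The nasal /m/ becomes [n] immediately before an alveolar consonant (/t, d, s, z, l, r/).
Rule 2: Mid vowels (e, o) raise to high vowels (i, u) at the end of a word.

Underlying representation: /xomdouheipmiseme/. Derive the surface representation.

Rule 1 (nasal place assimilation): /m/ precedes the alveolar consonant /d/, so it assimilates in place to [n]. /xomdouheipmiseme/ → xondouheipmiseme.
Rule 2 (final vowel raising): /e/ is a mid vowel in word-final position, so it raises to [i]. /xondouheipmiseme/ → xondouheipmisemi.

xondouheipmisemi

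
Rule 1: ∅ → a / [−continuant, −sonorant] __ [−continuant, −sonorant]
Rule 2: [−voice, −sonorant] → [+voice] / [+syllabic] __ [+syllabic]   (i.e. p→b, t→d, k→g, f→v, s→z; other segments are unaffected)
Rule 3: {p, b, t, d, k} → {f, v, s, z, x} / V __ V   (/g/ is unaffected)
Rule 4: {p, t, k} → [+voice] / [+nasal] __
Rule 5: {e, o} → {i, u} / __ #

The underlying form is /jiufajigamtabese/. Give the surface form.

jiuvajigamdavezi

Rule 1 (stop-cluster a-epenthesis): no segment meets the environment; /jiufajigamtabese/ is unchanged.
Rule 2 (intervocalic voicing): /f/ is a voiceless obstruent between vowels /u/ and /a/, so it voices to [v]. /s/ is a voiceless obstruent between vowels /e/ and /e/, so it voices to [z]. /jiufajigamtabese/ → jiuvajigamtabeze.
Rule 3 (intervocalic spirantization): /b/ is a stop between vowels /a/ and /e/, so it spirantizes to the fricative [v]. /jiuvajigamtabeze/ → jiuvajigamtaveze.
Rule 4 (post-nasal voicing): /t/ is a voiceless stop immediately after the nasal /m/, so it voices to [d]. /jiuvajigamtaveze/ → jiuvajigamdaveze.
Rule 5 (final vowel raising): /e/ is a mid vowel in word-final position, so it raises to [i]. /jiuvajigamdaveze/ → jiuvajigamdavezi.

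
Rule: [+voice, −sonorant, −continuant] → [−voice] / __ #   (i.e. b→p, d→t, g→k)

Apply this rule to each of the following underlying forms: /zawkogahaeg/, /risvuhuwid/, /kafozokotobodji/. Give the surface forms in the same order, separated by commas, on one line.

/zawkogahaeg/: /g/ is a voiced stop in word-final position, so it devoices to [k]. → [zawkogahaek].
/risvuhuwid/: /d/ is a voiced stop in word-final position, so it devoices to [t]. → [risvuhuwit].
/kafozokotobodji/: the rule's environment is not met; surfaces unchanged as [kafozokotobodji].

zawkogahaek, risvuhuwit, kafozokotobodji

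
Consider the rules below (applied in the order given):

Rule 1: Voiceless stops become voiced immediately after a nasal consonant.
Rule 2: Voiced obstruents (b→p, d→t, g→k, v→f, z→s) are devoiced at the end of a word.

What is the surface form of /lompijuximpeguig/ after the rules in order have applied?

Rule 1 (post-nasal voicing): /p/ is a voiceless stop immediately after the nasal /m/, so it voices to [b]. /p/ is a voiceless stop immediately after the nasal /m/, so it voices to [b]. /lompijuximpeguig/ → lombijuximbeguig.
Rule 2 (final devoicing): /g/ is a voiced obstruent in word-final position, so it devoices to [k]. /lombijuximbeguig/ → lombijuximbeguik.

lombijuximbeguik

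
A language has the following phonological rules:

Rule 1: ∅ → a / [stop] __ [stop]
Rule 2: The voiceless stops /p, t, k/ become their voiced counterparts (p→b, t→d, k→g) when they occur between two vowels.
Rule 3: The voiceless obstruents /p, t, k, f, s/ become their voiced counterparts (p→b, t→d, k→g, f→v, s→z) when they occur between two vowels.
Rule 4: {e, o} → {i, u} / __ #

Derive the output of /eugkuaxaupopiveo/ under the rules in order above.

Rule 1 (stop-cluster a-epenthesis): /g/ and /k/ form a stop–stop cluster, so [a] is inserted between them. /eugkuaxaupopiveo/ → eugakuaxaupopiveo.
Rule 2 (intervocalic voicing): /k/ is a voiceless stop between vowels /a/ and /u/, so it voices to [g]. /p/ is a voiceless stop between vowels /u/ and /o/, so it voices to [b]. /p/ is a voiceless stop between vowels /o/ and /i/, so it voices to [b]. /eugakuaxaupopiveo/ → eugaguaxaubobiveo.
Rule 3 (intervocalic voicing): no segment meets the environment; /eugaguaxaubobiveo/ is unchanged.
Rule 4 (final vowel raising): /o/ is a mid vowel in word-final position, so it raises to [u]. /eugaguaxaubobiveo/ → eugaguaxaubobiveu.

eugaguaxaubobiveu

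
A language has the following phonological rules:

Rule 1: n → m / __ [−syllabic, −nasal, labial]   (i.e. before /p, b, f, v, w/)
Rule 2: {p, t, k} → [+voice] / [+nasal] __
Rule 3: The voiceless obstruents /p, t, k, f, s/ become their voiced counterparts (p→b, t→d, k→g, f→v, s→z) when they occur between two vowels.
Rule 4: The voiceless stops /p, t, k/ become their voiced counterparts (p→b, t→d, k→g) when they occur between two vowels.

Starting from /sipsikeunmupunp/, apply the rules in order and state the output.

Rule 1 (nasal place assimilation): /n/ precedes the labial consonant /p/, so it assimilates in place to [m]. /sipsikeunmupunp/ → sipsikeunmupump.
Rule 2 (post-nasal voicing): /p/ is a voiceless stop immediately after the nasal /m/, so it voices to [b]. /sipsikeunmupump/ → sipsikeunmupumb.
Rule 3 (intervocalic voicing): /k/ is a voiceless obstruent between vowels /i/ and /e/, so it voices to [g]. /p/ is a voiceless obstruent between vowels /u/ and /u/, so it voices to [b]. /sipsikeunmupumb/ → sipsigeunmubumb.
Rule 4 (intervocalic voicing): no segment meets the environment; /sipsigeunmubumb/ is unchanged.

sipsigeunmubumb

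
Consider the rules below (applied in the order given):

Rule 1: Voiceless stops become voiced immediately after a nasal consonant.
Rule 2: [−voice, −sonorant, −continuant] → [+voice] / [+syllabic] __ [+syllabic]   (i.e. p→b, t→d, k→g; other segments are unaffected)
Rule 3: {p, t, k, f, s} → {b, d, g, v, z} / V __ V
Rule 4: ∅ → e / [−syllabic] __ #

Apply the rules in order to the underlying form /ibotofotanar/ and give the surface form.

ibodovodanare

Rule 1 (post-nasal voicing): no segment meets the environment; /ibotofotanar/ is unchanged.
Rule 2 (intervocalic voicing): /t/ is a voiceless stop between vowels /o/ and /o/, so it voices to [d]. /t/ is a voiceless stop between vowels /o/ and /a/, so it voices to [d]. /ibotofotanar/ → ibodofodanar.
Rule 3 (intervocalic voicing): /f/ is a voiceless obstruent between vowels /o/ and /o/, so it voices to [v]. /ibodofodanar/ → ibodovodanar.
Rule 4 (final e-epenthesis): the form ends in the consonant /r/, so [e] is inserted word-finally. /ibodovodanar/ → ibodovodanare.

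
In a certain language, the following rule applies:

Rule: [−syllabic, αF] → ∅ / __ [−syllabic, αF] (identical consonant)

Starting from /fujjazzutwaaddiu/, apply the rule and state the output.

fujazutwaadiu

/jj/ is a geminate; the first /j/ deletes.
/zz/ is a geminate; the first /z/ deletes.
/dd/ is a geminate; the first /d/ deletes.
Surface form: [fujazutwaadiu].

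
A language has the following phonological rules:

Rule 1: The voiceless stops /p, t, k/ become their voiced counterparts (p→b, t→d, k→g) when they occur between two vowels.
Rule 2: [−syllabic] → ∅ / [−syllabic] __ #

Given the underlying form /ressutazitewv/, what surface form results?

Rule 1 (intervocalic voicing): /t/ is a voiceless stop between vowels /u/ and /a/, so it voices to [d]. /t/ is a voiceless stop between vowels /i/ and /e/, so it voices to [d]. /ressutazitewv/ → ressudazidewv.
Rule 2 (final cluster simplification): /v/ is the second consonant of a word-final cluster /wv/, so it deletes. /ressudazidewv/ → ressudazidew.

ressudazidew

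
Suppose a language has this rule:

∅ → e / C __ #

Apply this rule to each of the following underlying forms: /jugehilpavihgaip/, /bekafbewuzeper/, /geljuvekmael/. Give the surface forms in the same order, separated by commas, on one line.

/jugehilpavihgaip/: the form ends in the consonant /p/, so [e] is inserted word-finally. → [jugehilpavihgaipe].
/bekafbewuzeper/: the form ends in the consonant /r/, so [e] is inserted word-finally. → [bekafbewuzepere].
/geljuvekmael/: the form ends in the consonant /l/, so [e] is inserted word-finally. → [geljuvekmaele].

jugehilpavihgaipe, bekafbewuzepere, geljuvekmaele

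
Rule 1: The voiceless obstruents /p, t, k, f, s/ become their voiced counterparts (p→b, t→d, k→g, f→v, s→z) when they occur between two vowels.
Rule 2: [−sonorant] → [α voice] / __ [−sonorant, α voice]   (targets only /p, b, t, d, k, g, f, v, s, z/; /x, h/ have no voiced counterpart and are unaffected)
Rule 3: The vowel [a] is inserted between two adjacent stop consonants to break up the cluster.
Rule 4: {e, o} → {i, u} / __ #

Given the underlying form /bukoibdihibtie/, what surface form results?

bugoibadihipatii

Rule 1 (intervocalic voicing): /k/ is a voiceless obstruent between vowels /u/ and /o/, so it voices to [g]. /bukoibdihibtie/ → bugoibdihibtie.
Rule 2 (regressive voicing assimilation): /b/ precedes the voiceless obstruent /t/, so it devoices to [p] by assimilation. /bugoibdihibtie/ → bugoibdihiptie.
Rule 3 (stop-cluster a-epenthesis): /b/ and /d/ form a stop–stop cluster, so [a] is inserted between them. /p/ and /t/ form a stop–stop cluster, so [a] is inserted between them. /bugoibdihiptie/ → bugoibadihipatie.
Rule 4 (final vowel raising): /e/ is a mid vowel in word-final position, so it raises to [i]. /bugoibadihipatie/ → bugoibadihipatii.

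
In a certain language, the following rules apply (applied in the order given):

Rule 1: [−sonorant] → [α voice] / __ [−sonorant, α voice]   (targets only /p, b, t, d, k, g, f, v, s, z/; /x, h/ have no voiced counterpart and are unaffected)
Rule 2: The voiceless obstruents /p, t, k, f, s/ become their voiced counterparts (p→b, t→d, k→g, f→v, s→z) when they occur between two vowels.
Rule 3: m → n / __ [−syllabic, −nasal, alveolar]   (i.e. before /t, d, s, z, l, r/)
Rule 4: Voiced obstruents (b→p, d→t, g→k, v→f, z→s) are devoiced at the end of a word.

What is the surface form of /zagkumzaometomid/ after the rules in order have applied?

Rule 1 (regressive voicing assimilation): /g/ precedes the voiceless obstruent /k/, so it devoices to [k] by assimilation. /zagkumzaometomid/ → zakkumzaometomid.
Rule 2 (intervocalic voicing): /t/ is a voiceless obstruent between vowels /e/ and /o/, so it voices to [d]. /zakkumzaometomid/ → zakkumzaomedomid.
Rule 3 (nasal place assimilation): /m/ precedes the alveolar consonant /z/, so it assimilates in place to [n]. /zakkumzaomedomid/ → zakkunzaomedomid.
Rule 4 (final devoicing): /d/ is a voiced obstruent in word-final position, so it devoices to [t]. /zakkunzaomedomid/ → zakkunzaomedomit.

zakkunzaomedomit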